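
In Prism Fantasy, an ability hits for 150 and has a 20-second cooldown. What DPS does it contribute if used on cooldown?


DPS = damage / cooldown
= 150 / 20
= 7.50

7.50 DPS


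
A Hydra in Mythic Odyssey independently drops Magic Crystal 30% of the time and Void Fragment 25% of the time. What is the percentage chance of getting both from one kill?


For independent events, P(both) = P(A) * P(B)
= 30% * 25%
= 750 / 100 %
= 7.5%

7.5%


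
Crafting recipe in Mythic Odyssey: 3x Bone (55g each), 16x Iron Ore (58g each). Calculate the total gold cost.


Cost breakdown:
  Bone: 3 * 55 = 165
  Iron Ore: 16 * 58 = 928
Total = 165 + 928 = 1093

1093 gold


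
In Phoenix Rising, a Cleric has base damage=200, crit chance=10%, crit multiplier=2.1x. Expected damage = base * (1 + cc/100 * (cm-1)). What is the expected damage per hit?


E[dmg] = base * (1 + crit_chance * (crit_mult - 1))
cc as decimal = 10/100 = 0.1
cm - 1 = 2.1 - 1 = 1.1
Bonus factor = 0.1 * 1.1 = 0.11
Total multiplier = 1 + 0.11 = 1.11
Expected damage = 200 * 1.11 = 222.00

222.00 damage


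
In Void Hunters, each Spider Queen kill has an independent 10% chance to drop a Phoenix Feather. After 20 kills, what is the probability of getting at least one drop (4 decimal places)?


P(at least one) = 1 - P(none) = 1 - (1-p)^n
p = 10/100 = 0.1
1 - p = 0.9
(1 - p)^20 = 0.9^20 = 0.121577
P(at least one) = 1 - 0.121577 = 0.8784

0.8784


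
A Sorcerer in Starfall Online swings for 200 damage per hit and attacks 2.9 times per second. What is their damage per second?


DPS = damage * attack_speed
= 200 * 2.9
= 580.0

580.0 DPS


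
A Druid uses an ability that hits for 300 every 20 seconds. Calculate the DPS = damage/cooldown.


DPS = damage / cooldown
= 300 / 20
= 15.00

15.00 DPS


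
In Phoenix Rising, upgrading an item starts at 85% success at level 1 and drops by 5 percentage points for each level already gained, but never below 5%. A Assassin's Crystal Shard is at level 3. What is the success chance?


raw_rate = 85 - 5 * (3 - 1)
= 85 - 5 * 2
= 85 - 10
= 75
Apply floor: max(75, 5) = 75%

75%


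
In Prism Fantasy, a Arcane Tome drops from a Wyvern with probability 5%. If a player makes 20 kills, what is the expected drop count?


Expected drops = kills * (drop_rate / 100)
= 20 * (5 / 100)
= 20 * 0.05
= 1.0

1.0 drops


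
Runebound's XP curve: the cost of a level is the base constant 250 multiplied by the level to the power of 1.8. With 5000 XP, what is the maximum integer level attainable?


XP = 250 * level^1.8, so level = (XP / 250)^(1/1.8)
= (5000 / 250)^(1/1.8)
= 20.0^0.5556
= 5.282
Floor: level = 5

level 5


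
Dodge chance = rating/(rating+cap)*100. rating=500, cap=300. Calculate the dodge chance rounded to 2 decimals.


dodge% = 500 / (500 + 300) * 100
= 500 / 800 * 100
= 0.625 * 100
= 62.50%

62.50%


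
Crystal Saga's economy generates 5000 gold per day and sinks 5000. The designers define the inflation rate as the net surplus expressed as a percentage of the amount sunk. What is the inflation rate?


Net gold = 5000 - 5000 = 0
Inflation rate = net / sunk * 100 = 0 / 5000 * 100
= 0.0 * 100
= 0.00%

0.00%


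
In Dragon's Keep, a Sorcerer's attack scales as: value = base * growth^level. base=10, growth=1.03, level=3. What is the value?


value = base * growth^level
= 10 * 1.03^3
= 10 * 1.092727
= 10.93

10.93 attack


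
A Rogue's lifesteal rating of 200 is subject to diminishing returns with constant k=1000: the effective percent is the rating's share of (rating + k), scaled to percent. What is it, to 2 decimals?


effective% = rating / (rating + k) * 100
= 200 / (200 + 1000) * 100
= 200 / 1200 * 100
= 0.166667 * 100
= 16.67%

16.67%


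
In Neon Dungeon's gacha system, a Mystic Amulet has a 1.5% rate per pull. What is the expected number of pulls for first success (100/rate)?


Expected pulls for a geometric distribution = 1/p = 100 / rate%
= 100 / 1.5
= 66.67

66.67 pulls


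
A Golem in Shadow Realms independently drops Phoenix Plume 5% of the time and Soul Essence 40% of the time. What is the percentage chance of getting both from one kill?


For independent events, P(both) = P(A) * P(B)
= 5% * 40%
= 200 / 100 %
= 2.0%

2.0%


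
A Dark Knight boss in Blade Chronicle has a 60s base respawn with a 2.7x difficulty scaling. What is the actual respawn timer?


Respawn time = base * multiplier
= 60 * 2.7
= 162.0 seconds

162.0 seconds


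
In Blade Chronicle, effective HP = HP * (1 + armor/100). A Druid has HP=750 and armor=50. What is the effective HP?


EHP = 750 * (1 + 50/100)
= 750 * (1 + 0.5)
= 750 * 1.5
= 1125.0

1125.0 EHP


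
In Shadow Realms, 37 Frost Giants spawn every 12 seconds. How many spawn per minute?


Spawns per minute = count * (60 / interval)
= 37 * (60 / 12)
= 37 * 5.0
= 185.0

185.0 per minute


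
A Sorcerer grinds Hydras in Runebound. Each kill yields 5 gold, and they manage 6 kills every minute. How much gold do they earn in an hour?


Gold per minute = 5 * 6 = 30
Gold per hour = 30 * 60 = 1800

1800 gold/hour


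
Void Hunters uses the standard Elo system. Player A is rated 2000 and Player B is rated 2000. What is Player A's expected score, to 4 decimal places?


Elo expected score: Ea = 1/(1 + 10^((Rb-Ra)/400))
Rb - Ra = 2000 - 2000 = 0
(Rb-Ra)/400 = 0/400 = 0.0
10^0.0 = 1.0
Ea = 1/(1 + 1.0) = 1/2.0 = 0.5000

0.5000


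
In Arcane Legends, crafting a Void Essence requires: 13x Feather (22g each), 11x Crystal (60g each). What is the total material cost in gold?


Cost breakdown:
  Feather: 13 * 22 = 286
  Crystal: 11 * 60 = 660
Total = 286 + 660 = 946

946 gold


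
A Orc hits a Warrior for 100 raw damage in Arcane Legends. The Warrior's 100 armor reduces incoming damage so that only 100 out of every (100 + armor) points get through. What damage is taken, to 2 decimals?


actual = 100 * 100 / (100 + 100)
= 100 * 100 / 200
= 10000 / 200
= 50.00

50.00 damage


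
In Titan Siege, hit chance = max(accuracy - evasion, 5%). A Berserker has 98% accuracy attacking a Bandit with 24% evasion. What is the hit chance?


accuracy - evasion = 98 - 24 = 74
Apply floor: max(74, 5) = 74
Hit chance = 74%

74%


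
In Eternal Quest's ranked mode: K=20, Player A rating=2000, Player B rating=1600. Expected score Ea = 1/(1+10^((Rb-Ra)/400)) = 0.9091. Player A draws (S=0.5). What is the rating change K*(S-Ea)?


Elo update: delta = K * (S - Ea), where S = 0.5 (draws)
S - Ea = 0.5 - 0.9091 = -0.4091
Rating change = 20 * -0.4091
= -8.18

-8.18 rating points


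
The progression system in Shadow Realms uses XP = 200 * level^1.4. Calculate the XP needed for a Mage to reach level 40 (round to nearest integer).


XP = 200 * level^1.4
Substitute level = 40:
XP = 200 * 40^1.4
= 200 * 174.9379
= 34988

34988 XP


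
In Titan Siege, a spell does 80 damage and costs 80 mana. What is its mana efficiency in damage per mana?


Efficiency = damage / mana
= 80 / 80
= 1.00

1.00 dmg/mana


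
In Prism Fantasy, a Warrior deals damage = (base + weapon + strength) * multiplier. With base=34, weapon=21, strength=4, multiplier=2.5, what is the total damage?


Sum base + weapon + str = 34 + 21 + 4 = 59
Multiply by 2.5:
59 * 2.5 = 147.5

147.5 damage


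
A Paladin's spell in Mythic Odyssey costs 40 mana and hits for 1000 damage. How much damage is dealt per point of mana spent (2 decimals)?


Efficiency = damage / mana
= 1000 / 40
= 25.00

25.00 dmg/mana


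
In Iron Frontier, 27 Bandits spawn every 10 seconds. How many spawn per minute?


Spawns per minute = count * (60 / interval)
= 27 * (60 / 10)
= 27 * 6.0
= 162.0

162.0 per minute


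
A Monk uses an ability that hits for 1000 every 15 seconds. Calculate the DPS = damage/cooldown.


DPS = damage / cooldown
= 1000 / 15
= 66.67

66.67 DPS


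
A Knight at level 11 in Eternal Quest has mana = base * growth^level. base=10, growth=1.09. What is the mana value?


value = base * growth^level
= 10 * 1.09^11
= 10 * 2.580426
= 25.80

25.80 mana


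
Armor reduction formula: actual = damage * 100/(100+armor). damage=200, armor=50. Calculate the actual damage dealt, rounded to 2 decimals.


actual = 200 * 100 / (100 + 50)
= 200 * 100 / 150
= 20000 / 150
= 133.33

133.33 damage


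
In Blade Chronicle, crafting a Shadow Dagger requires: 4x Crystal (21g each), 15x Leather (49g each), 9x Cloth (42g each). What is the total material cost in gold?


Cost breakdown:
  Crystal: 4 * 21 = 84
  Leather: 15 * 49 = 735
  Cloth: 9 * 42 = 378
Total = 84 + 735 + 378 = 1197

1197 gold


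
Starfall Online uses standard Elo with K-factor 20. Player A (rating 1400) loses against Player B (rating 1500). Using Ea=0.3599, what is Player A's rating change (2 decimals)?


Elo update: delta = K * (S - Ea), where S = 0 (loses)
S - Ea = 0 - 0.3599 = -0.3599
Rating change = 20 * -0.3599
= -7.20

-7.20 rating points


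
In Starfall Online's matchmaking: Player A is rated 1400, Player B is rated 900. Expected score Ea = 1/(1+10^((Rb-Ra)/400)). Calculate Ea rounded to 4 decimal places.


Elo expected score: Ea = 1/(1 + 10^((Rb-Ra)/400))
Rb - Ra = 900 - 1400 = -500
(Rb-Ra)/400 = -500/400 = -1.25
10^-1.25 = 0.056234
Ea = 1/(1 + 0.056234) = 1/1.056234 = 0.9468

0.9468


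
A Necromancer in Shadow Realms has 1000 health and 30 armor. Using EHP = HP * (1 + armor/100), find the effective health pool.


EHP = 1000 * (1 + 30/100)
= 1000 * (1 + 0.3)
= 1000 * 1.3
= 1300.0

1300.0 EHP


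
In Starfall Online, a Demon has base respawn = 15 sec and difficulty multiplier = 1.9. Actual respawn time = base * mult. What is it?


Respawn time = base * multiplier
= 15 * 1.9
= 28.5 seconds

28.5 seconds


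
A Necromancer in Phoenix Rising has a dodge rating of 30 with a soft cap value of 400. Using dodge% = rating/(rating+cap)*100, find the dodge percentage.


dodge% = 30 / (30 + 400) * 100
= 30 / 430 * 100
= 0.069767 * 100
= 6.98%

6.98%


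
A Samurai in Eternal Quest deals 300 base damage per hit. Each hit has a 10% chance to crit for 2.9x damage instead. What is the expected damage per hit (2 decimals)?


E[dmg] = base * (1 + crit_chance * (crit_mult - 1))
cc as decimal = 10/100 = 0.1
cm - 1 = 2.9 - 1 = 1.9
Bonus factor = 0.1 * 1.9 = 0.19
Total multiplier = 1 + 0.19 = 1.19
Expected damage = 300 * 1.19 = 357.00

357.00 damage


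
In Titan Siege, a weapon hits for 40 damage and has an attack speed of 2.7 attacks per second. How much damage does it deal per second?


DPS = damage * attack_speed
= 40 * 2.7
= 108.0

108.0 DPS


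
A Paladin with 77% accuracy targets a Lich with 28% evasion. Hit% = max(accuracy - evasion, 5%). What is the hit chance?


accuracy - evasion = 77 - 28 = 49
Apply floor: max(49, 5) = 49
Hit chance = 49%

49%


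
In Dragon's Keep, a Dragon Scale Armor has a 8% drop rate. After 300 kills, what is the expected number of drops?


Expected drops = kills * (drop_rate / 100)
= 300 * (8 / 100)
= 300 * 0.08
= 24.0

24.0 drops


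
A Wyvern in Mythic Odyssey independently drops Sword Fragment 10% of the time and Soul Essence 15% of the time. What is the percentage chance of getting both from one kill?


For independent events, P(both) = P(A) * P(B)
= 10% * 15%
= 150 / 100 %
= 1.5%

1.5%


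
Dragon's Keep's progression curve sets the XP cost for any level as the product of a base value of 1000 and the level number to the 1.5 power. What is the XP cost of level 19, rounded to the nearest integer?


XP = 1000 * level^1.5
Substitute level = 19:
XP = 1000 * 19^1.5
= 1000 * 82.8191
= 82819

82819 XP


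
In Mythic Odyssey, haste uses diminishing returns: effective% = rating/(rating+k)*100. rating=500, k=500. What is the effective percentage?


effective% = rating / (rating + k) * 100
= 500 / (500 + 500) * 100
= 500 / 1000 * 100
= 0.5 * 100
= 50.00%

50.00%


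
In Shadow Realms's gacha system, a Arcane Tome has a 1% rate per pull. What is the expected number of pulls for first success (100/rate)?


Expected pulls for a geometric distribution = 1/p = 100 / rate%
= 100 / 1
= 100.0

100.0 pulls


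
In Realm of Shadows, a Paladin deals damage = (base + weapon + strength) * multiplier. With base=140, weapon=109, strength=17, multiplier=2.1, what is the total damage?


Sum base + weapon + str = 140 + 109 + 17 = 266
Multiply by 2.1:
266 * 2.1 = 558.6

558.6 damage


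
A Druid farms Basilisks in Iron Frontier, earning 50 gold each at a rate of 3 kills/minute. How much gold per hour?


Gold per minute = 50 * 3 = 150
Gold per hour = 150 * 60 = 9000

9000 gold/hour


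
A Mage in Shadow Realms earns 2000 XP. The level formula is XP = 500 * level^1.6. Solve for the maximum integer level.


XP = 500 * level^1.6, so level = (XP / 500)^(1/1.6)
= (2000 / 500)^(1/1.6)
= 4.0^0.625
= 2.3784
Floor: level = 2

level 2


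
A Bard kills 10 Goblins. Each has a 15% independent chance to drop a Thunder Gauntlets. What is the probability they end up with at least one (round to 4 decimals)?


P(at least one) = 1 - P(none) = 1 - (1-p)^n
p = 15/100 = 0.15
1 - p = 0.85
(1 - p)^10 = 0.85^10 = 0.196874
P(at least one) = 1 - 0.196874 = 0.8031

0.8031


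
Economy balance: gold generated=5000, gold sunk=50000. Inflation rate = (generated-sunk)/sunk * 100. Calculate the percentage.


Net gold = 5000 - 50000 = -45000
Inflation rate = net / sunk * 100 = -45000 / 50000 * 100
= -0.9 * 100
= -90.00%

-90.00%


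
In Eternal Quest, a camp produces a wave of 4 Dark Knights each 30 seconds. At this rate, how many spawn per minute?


Spawns per minute = count * (60 / interval)
= 4 * (60 / 30)
= 4 * 2.0
= 8.0

8.0 per minute


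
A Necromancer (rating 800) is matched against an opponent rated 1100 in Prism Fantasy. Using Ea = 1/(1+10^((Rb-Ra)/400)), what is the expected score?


Elo expected score: Ea = 1/(1 + 10^((Rb-Ra)/400))
Rb - Ra = 1100 - 800 = 300
(Rb-Ra)/400 = 300/400 = 0.75
10^0.75 = 5.623413
Ea = 1/(1 + 5.623413) = 1/6.623413 = 0.1510

0.1510


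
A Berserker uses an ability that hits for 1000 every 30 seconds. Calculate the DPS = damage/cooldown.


DPS = damage / cooldown
= 1000 / 30
= 33.33

33.33 DPS


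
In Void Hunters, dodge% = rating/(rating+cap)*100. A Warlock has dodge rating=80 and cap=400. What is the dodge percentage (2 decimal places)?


dodge% = 80 / (80 + 400) * 100
= 80 / 480 * 100
= 0.166667 * 100
= 16.67%

16.67%


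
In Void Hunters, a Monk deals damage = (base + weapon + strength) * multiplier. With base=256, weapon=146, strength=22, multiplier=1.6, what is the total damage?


Sum base + weapon + str = 256 + 146 + 22 = 424
Multiply by 1.6:
424 * 1.6 = 678.4

678.4 damage


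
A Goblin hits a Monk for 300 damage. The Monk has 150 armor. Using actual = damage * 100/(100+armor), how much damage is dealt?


actual = 300 * 100 / (100 + 150)
= 300 * 100 / 250
= 30000 / 250
= 120.00

120.00 damage


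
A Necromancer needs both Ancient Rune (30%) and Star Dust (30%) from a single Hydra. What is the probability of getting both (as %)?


For independent events, P(both) = P(A) * P(B)
= 30% * 30%
= 900 / 100 %
= 9.0%

9.0%


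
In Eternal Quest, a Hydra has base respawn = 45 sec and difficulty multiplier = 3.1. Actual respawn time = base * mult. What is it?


Respawn time = base * multiplier
= 45 * 3.1
= 139.5 seconds

139.5 seconds


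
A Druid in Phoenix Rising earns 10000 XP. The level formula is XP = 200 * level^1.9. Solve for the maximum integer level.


XP = 200 * level^1.9, so level = (XP / 200)^(1/1.9)
= (10000 / 200)^(1/1.9)
= 50.0^0.5263
= 7.8378
Floor: level = 7

level 7


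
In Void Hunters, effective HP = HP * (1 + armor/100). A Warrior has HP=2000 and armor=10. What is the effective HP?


EHP = 2000 * (1 + 10/100)
= 2000 * (1 + 0.1)
= 2000 * 1.1
= 2200.0

2200.0 EHP


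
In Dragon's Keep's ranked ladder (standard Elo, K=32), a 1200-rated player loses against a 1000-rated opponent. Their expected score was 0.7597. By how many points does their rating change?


Elo update: delta = K * (S - Ea), where S = 0 (loses)
S - Ea = 0 - 0.7597 = -0.7597
Rating change = 32 * -0.7597
= -24.31

-24.31 rating points


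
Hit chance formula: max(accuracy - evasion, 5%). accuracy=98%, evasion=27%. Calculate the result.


accuracy - evasion = 98 - 27 = 71
Apply floor: max(71, 5) = 71
Hit chance = 71%

71%


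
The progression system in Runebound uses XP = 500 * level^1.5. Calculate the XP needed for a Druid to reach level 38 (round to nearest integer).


XP = 500 * level^1.5
Substitute level = 38:
XP = 500 * 38^1.5
= 500 * 234.2477
= 117124

117124 XP


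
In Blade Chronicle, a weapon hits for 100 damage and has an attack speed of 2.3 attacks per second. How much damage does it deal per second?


DPS = damage * attack_speed
= 100 * 2.3
= 230.0

230.0 DPS


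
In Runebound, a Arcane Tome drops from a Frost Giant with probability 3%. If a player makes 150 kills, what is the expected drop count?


Expected drops = kills * (drop_rate / 100)
= 150 * (3 / 100)
= 150 * 0.03
= 4.5

4.5 drops


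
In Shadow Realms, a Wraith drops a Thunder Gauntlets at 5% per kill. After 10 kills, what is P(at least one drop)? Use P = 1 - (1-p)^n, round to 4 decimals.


P(at least one) = 1 - P(none) = 1 - (1-p)^n
p = 5/100 = 0.05
1 - p = 0.95
(1 - p)^10 = 0.95^10 = 0.598737
P(at least one) = 1 - 0.598737 = 0.4013

0.4013


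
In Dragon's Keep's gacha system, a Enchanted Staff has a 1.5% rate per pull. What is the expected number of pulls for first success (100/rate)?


Expected pulls for a geometric distribution = 1/p = 100 / rate%
= 100 / 1.5
= 66.67

66.67 pulls


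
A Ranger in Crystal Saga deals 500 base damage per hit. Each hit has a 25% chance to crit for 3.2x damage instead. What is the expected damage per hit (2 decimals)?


E[dmg] = base * (1 + crit_chance * (crit_mult - 1))
cc as decimal = 25/100 = 0.25
cm - 1 = 3.2 - 1 = 2.2
Bonus factor = 0.25 * 2.2 = 0.55
Total multiplier = 1 + 0.55 = 1.55
Expected damage = 500 * 1.55 = 775.00

775.00 damage


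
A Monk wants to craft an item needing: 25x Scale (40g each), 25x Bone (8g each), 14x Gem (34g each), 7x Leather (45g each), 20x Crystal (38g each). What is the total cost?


Cost breakdown:
  Scale: 25 * 40 = 1000
  Bone: 25 * 8 = 200
  Gem: 14 * 34 = 476
  Leather: 7 * 45 = 315
  Crystal: 20 * 38 = 760
Total = 1000 + 200 + 476 + 315 + 760 = 2751

2751 gold


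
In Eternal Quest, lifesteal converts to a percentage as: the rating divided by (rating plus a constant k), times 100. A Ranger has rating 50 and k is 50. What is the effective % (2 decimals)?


effective% = rating / (rating + k) * 100
= 50 / (50 + 50) * 100
= 50 / 100 * 100
= 0.5 * 100
= 50.00%

50.00%


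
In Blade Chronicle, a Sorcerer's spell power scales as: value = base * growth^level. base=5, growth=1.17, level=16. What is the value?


value = base * growth^level
= 5 * 1.17^16
= 5 * 12.330304
= 61.65

61.65 spell power


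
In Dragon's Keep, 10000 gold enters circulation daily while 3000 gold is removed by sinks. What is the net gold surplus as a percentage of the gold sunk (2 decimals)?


Net gold = 10000 - 3000 = 7000
Inflation rate = net / sunk * 100 = 7000 / 3000 * 100
= 2.333333 * 100
= 233.33%

233.33%


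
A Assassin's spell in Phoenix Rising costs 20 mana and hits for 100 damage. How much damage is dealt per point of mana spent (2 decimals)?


Efficiency = damage / mana
= 100 / 20
= 5.00

5.00 dmg/mana


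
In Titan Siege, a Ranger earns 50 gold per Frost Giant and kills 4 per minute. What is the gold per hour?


Gold per minute = 50 * 4 = 200
Gold per hour = 200 * 60 = 12000

12000 gold/hour


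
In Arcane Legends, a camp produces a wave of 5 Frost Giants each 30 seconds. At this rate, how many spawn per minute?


Spawns per minute = count * (60 / interval)
= 5 * (60 / 30)
= 5 * 2.0
= 10.0

10.0 per minute


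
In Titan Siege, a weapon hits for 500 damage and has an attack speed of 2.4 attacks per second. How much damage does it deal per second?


DPS = damage * attack_speed
= 500 * 2.4
= 1200.0

1200.0 DPS


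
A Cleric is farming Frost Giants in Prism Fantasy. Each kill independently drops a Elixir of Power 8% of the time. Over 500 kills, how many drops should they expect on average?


Expected drops = kills * (drop_rate / 100)
= 500 * (8 / 100)
= 500 * 0.08
= 40.0

40.0 drops


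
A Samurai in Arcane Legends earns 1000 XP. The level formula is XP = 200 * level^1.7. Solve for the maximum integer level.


XP = 200 * level^1.7, so level = (XP / 200)^(1/1.7)
= (1000 / 200)^(1/1.7)
= 5.0^0.5882
= 2.5773
Floor: level = 2

level 2


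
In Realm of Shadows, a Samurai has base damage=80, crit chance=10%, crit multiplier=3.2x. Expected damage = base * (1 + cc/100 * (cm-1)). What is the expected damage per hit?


E[dmg] = base * (1 + crit_chance * (crit_mult - 1))
cc as decimal = 10/100 = 0.1
cm - 1 = 3.2 - 1 = 2.2
Bonus factor = 0.1 * 2.2 = 0.22
Total multiplier = 1 + 0.22 = 1.22
Expected damage = 80 * 1.22 = 97.60

97.60 damage


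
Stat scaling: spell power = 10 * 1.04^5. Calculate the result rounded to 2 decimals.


value = base * growth^level
= 10 * 1.04^5
= 10 * 1.216653
= 12.17

12.17 spell power


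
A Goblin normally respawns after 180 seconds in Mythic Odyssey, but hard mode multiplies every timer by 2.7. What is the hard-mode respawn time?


Respawn time = base * multiplier
= 180 * 2.7
= 486.0 seconds

486.0 seconds


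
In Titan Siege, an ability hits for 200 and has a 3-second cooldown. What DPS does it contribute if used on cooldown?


DPS = damage / cooldown
= 200 / 3
= 66.67

66.67 DPS


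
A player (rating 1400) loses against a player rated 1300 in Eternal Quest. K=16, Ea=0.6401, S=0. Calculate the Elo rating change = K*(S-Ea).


Elo update: delta = K * (S - Ea), where S = 0 (loses)
S - Ea = 0 - 0.6401 = -0.6401
Rating change = 16 * -0.6401
= -10.24

-10.24 rating points


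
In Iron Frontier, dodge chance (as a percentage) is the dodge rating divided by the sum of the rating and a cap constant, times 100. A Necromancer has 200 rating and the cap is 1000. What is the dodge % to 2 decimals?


dodge% = 200 / (200 + 1000) * 100
= 200 / 1200 * 100
= 0.166667 * 100
= 16.67%

16.67%


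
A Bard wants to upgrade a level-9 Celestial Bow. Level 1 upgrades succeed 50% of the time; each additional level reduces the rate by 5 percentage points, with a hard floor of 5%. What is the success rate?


raw_rate = 50 - 5 * (9 - 1)
= 50 - 5 * 8
= 50 - 40
= 10
Apply floor: max(10, 5) = 10%

10%


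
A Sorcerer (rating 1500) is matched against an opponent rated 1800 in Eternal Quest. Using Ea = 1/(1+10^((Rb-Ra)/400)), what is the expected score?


Elo expected score: Ea = 1/(1 + 10^((Rb-Ra)/400))
Rb - Ra = 1800 - 1500 = 300
(Rb-Ra)/400 = 300/400 = 0.75
10^0.75 = 5.623413
Ea = 1/(1 + 5.623413) = 1/6.623413 = 0.1510

0.1510


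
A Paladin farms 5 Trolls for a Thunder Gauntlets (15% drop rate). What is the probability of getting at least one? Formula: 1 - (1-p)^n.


P(at least one) = 1 - P(none) = 1 - (1-p)^n
p = 15/100 = 0.15
1 - p = 0.85
(1 - p)^5 = 0.85^5 = 0.443705
P(at least one) = 1 - 0.443705 = 0.5563

0.5563


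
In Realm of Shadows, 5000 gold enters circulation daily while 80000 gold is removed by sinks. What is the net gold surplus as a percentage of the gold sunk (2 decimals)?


Net gold = 5000 - 80000 = -75000
Inflation rate = net / sunk * 100 = -75000 / 80000 * 100
= -0.9375 * 100
= -93.75%

-93.75%


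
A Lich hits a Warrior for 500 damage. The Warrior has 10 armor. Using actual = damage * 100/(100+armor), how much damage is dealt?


actual = 500 * 100 / (100 + 10)
= 500 * 100 / 110
= 50000 / 110
= 454.55

454.55 damage


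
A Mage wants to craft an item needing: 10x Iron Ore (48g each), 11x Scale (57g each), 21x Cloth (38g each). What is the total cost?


Cost breakdown:
  Iron Ore: 10 * 48 = 480
  Scale: 11 * 57 = 627
  Cloth: 21 * 38 = 798
Total = 480 + 627 + 798 = 1905

1905 gold


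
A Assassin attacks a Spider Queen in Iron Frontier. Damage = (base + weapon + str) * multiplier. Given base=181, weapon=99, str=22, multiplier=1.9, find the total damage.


Sum base + weapon + str = 181 + 99 + 22 = 302
Multiply by 1.9:
302 * 1.9 = 573.8

573.8 damage


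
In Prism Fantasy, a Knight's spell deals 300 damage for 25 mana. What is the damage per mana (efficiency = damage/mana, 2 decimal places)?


Efficiency = damage / mana
= 300 / 25
= 12.00

12.00 dmg/mana


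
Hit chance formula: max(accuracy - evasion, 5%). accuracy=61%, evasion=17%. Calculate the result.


accuracy - evasion = 61 - 17 = 44
Apply floor: max(44, 5) = 44
Hit chance = 44%

44%


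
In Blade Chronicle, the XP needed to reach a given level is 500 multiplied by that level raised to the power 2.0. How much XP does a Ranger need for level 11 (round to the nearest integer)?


XP = 500 * level^2.0
Substitute level = 11:
XP = 500 * 11^2.0
= 500 * 121.0
= 60500

60500 XP


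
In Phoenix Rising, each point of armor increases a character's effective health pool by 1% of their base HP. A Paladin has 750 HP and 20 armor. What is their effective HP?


EHP = 750 * (1 + 20/100)
= 750 * (1 + 0.2)
= 750 * 1.2
= 900.0

900.0 EHP


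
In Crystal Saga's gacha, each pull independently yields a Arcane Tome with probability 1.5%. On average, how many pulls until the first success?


Expected pulls for a geometric distribution = 1/p = 100 / rate%
= 100 / 1.5
= 66.67

66.67 pulls


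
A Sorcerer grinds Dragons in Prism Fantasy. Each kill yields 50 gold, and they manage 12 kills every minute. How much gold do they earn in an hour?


Gold per minute = 50 * 12 = 600
Gold per hour = 600 * 60 = 36000

36000 gold/hour


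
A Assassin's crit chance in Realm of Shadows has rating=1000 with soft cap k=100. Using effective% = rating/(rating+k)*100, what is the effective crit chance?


effective% = rating / (rating + k) * 100
= 1000 / (1000 + 100) * 100
= 1000 / 1100 * 100
= 0.909091 * 100
= 90.91%

90.91%


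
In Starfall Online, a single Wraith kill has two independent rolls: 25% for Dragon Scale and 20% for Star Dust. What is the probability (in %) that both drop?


For independent events, P(both) = P(A) * P(B)
= 25% * 20%
= 500 / 100 %
= 5.0%

5.0%


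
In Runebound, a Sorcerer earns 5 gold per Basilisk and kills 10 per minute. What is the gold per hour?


Gold per minute = 5 * 10 = 50
Gold per hour = 50 * 60 = 3000

3000 gold/hour


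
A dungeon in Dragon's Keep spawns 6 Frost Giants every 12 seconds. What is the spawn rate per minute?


Spawns per minute = count * (60 / interval)
= 6 * (60 / 12)
= 6 * 5.0
= 30.0

30.0 per minute


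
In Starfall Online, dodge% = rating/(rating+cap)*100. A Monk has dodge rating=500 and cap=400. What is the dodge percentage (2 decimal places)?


dodge% = 500 / (500 + 400) * 100
= 500 / 900 * 100
= 0.555556 * 100
= 55.56%

55.56%


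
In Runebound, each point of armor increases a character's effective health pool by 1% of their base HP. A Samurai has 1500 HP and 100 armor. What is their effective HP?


EHP = 1500 * (1 + 100/100)
= 1500 * (1 + 1.0)
= 1500 * 2.0
= 3000.0

3000.0 EHP


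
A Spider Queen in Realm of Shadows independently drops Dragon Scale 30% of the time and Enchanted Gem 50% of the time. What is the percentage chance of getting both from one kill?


For independent events, P(both) = P(A) * P(B)
= 30% * 50%
= 1500 / 100 %
= 15.0%

15.0%


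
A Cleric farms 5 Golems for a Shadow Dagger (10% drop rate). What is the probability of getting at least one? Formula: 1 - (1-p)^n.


P(at least one) = 1 - P(none) = 1 - (1-p)^n
p = 10/100 = 0.1
1 - p = 0.9
(1 - p)^5 = 0.9^5 = 0.590490
P(at least one) = 1 - 0.590490 = 0.4095

0.4095


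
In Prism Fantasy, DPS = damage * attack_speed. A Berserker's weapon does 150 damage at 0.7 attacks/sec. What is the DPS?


DPS = damage * attack_speed
= 150 * 0.7
= 105.0

105.0 DPS


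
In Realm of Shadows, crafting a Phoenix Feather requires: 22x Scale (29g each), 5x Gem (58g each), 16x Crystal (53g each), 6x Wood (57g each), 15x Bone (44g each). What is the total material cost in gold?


Cost breakdown:
  Scale: 22 * 29 = 638
  Gem: 5 * 58 = 290
  Crystal: 16 * 53 = 848
  Wood: 6 * 57 = 342
  Bone: 15 * 44 = 660
Total = 638 + 290 + 848 + 342 + 660 = 2778

2778 gold


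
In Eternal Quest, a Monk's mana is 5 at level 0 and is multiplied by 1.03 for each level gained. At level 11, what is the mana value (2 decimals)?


value = base * growth^level
= 5 * 1.03^11
= 5 * 1.384234
= 6.92

6.92 mana


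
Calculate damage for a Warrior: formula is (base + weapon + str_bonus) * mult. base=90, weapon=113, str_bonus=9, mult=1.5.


Sum base + weapon + str = 90 + 113 + 9 = 212
Multiply by 1.5:
212 * 1.5 = 318.0

318.0 damage


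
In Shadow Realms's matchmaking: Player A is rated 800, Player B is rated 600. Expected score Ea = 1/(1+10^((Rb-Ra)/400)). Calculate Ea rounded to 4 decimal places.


Elo expected score: Ea = 1/(1 + 10^((Rb-Ra)/400))
Rb - Ra = 600 - 800 = -200
(Rb-Ra)/400 = -200/400 = -0.5
10^-0.5 = 0.316228
Ea = 1/(1 + 0.316228) = 1/1.316228 = 0.7597

0.7597


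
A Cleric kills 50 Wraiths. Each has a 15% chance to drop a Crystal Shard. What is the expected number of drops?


Expected drops = kills * (drop_rate / 100)
= 50 * (15 / 100)
= 50 * 0.15
= 7.5

7.5 drops


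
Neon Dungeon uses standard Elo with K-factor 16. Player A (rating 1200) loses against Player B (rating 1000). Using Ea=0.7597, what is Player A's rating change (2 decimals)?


Elo update: delta = K * (S - Ea), where S = 0 (loses)
S - Ea = 0 - 0.7597 = -0.7597
Rating change = 16 * -0.7597
= -12.16

-12.16 rating points


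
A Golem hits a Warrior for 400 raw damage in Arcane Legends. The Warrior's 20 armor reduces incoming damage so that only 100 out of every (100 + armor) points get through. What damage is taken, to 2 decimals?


actual = 400 * 100 / (100 + 20)
= 400 * 100 / 120
= 40000 / 120
= 333.33

333.33 damage


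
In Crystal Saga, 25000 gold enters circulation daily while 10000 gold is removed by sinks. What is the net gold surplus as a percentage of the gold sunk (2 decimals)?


Net gold = 25000 - 10000 = 15000
Inflation rate = net / sunk * 100 = 15000 / 10000 * 100
= 1.5 * 100
= 150.00%

150.00%


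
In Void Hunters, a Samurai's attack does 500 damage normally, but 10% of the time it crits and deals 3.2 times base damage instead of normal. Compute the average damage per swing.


E[dmg] = base * (1 + crit_chance * (crit_mult - 1))
cc as decimal = 10/100 = 0.1
cm - 1 = 3.2 - 1 = 2.2
Bonus factor = 0.1 * 2.2 = 0.22
Total multiplier = 1 + 0.22 = 1.22
Expected damage = 500 * 1.22 = 610.00

610.00 damage


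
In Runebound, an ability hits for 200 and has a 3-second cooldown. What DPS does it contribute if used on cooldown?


DPS = damage / cooldown
= 200 / 3
= 66.67

66.67 DPS


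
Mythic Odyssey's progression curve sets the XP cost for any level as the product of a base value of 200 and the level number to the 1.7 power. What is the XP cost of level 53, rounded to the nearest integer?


XP = 200 * level^1.7
Substitute level = 53:
XP = 200 * 53^1.7
= 200 * 853.6286
= 170726

170726 XP


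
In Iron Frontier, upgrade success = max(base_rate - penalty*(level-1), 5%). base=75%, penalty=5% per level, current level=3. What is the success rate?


raw_rate = 75 - 5 * (3 - 1)
= 75 - 5 * 2
= 75 - 10
= 65
Apply floor: max(65, 5) = 65%

65%


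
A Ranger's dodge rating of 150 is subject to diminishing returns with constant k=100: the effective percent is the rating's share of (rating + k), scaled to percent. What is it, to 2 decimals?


effective% = rating / (rating + k) * 100
= 150 / (150 + 100) * 100
= 150 / 250 * 100
= 0.6 * 100
= 60.00%

60.00%


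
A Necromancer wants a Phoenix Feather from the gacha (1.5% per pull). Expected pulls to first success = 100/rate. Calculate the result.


Expected pulls for a geometric distribution = 1/p = 100 / rate%
= 100 / 1.5
= 66.67

66.67 pulls


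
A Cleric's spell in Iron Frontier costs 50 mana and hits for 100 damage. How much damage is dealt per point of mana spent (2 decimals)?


Efficiency = damage / mana
= 100 / 50
= 2.00

2.00 dmg/mana


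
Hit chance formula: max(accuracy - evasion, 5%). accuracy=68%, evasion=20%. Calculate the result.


accuracy - evasion = 68 - 20 = 48
Apply floor: max(48, 5) = 48
Hit chance = 48%

48%


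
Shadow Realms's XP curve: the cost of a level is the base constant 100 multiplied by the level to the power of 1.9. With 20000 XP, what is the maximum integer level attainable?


XP = 100 * level^1.9, so level = (XP / 100)^(1/1.9)
= (20000 / 100)^(1/1.9)
= 200.0^0.5263
= 16.258
Floor: level = 16

level 16


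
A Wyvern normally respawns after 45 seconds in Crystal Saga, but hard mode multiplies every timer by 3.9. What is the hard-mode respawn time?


Respawn time = base * multiplier
= 45 * 3.9
= 175.5 seconds

175.5 seconds


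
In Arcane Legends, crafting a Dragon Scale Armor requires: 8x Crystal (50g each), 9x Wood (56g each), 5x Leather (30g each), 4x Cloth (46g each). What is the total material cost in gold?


Cost breakdown:
  Crystal: 8 * 50 = 400
  Wood: 9 * 56 = 504
  Leather: 5 * 30 = 150
  Cloth: 4 * 46 = 184
Total = 400 + 504 + 150 + 184 = 1238

1238 gold


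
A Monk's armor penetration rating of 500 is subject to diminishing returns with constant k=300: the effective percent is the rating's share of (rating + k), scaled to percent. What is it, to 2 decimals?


effective% = rating / (rating + k) * 100
= 500 / (500 + 300) * 100
= 500 / 800 * 100
= 0.625 * 100
= 62.50%

62.50%


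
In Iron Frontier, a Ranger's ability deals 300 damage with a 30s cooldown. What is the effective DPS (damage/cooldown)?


DPS = damage / cooldown
= 300 / 30
= 10.00

10.00 DPS


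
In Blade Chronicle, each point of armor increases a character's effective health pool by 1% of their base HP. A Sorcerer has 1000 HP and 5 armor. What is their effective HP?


EHP = 1000 * (1 + 5/100)
= 1000 * (1 + 0.05)
= 1000 * 1.05
= 1050.0

1050.0 EHP


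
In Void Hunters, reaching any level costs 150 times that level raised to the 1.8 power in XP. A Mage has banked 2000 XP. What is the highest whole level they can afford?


XP = 150 * level^1.8, so level = (XP / 150)^(1/1.8)
= (2000 / 150)^(1/1.8)
= 13.3333^0.5556
= 4.2166
Floor: level = 4

level 4


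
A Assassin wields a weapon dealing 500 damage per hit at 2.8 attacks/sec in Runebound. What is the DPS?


DPS = damage * attack_speed
= 500 * 2.8
= 1400.0

1400.0 DPS


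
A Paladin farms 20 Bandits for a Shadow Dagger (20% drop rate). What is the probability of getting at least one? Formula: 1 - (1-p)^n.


P(at least one) = 1 - P(none) = 1 - (1-p)^n
p = 20/100 = 0.2
1 - p = 0.8
(1 - p)^20 = 0.8^20 = 0.011529
P(at least one) = 1 - 0.011529 = 0.9885

0.9885


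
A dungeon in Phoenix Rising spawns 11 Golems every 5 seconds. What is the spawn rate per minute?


Spawns per minute = count * (60 / interval)
= 11 * (60 / 5)
= 11 * 12.0
= 132.0

132.0 per minute


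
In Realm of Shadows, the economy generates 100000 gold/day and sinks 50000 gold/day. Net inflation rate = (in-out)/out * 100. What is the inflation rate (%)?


Net gold = 100000 - 50000 = 50000
Inflation rate = net / sunk * 100 = 50000 / 50000 * 100
= 1.0 * 100
= 100.00%

100.00%


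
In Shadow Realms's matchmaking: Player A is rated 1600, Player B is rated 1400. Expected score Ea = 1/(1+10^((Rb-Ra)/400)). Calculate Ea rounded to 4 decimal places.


Elo expected score: Ea = 1/(1 + 10^((Rb-Ra)/400))
Rb - Ra = 1400 - 1600 = -200
(Rb-Ra)/400 = -200/400 = -0.5
10^-0.5 = 0.316228
Ea = 1/(1 + 0.316228) = 1/1.316228 = 0.7597

0.7597


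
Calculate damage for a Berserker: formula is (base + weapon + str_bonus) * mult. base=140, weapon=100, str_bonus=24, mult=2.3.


Sum base + weapon + str = 140 + 100 + 24 = 264
Multiply by 2.3:
264 * 2.3 = 607.2

607.2 damage


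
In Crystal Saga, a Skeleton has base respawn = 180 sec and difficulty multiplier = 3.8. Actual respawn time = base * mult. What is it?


Respawn time = base * multiplier
= 180 * 3.8
= 684.0 seconds

684.0 seconds


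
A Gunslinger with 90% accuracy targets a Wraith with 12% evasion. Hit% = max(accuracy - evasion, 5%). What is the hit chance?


accuracy - evasion = 90 - 12 = 78
Apply floor: max(78, 5) = 78
Hit chance = 78%

78%


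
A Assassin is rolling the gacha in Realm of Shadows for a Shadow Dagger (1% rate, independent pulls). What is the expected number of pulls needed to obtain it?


Expected pulls for a geometric distribution = 1/p = 100 / rate%
= 100 / 1
= 100.0

100.0 pulls


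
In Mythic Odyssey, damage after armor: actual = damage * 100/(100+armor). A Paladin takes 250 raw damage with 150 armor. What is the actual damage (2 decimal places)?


actual = 250 * 100 / (100 + 150)
= 250 * 100 / 250
= 25000 / 250
= 100.00

100.00 damage


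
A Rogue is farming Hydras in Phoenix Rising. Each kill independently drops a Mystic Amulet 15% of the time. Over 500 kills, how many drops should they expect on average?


Expected drops = kills * (drop_rate / 100)
= 500 * (15 / 100)
= 500 * 0.15
= 75.0

75.0 drops


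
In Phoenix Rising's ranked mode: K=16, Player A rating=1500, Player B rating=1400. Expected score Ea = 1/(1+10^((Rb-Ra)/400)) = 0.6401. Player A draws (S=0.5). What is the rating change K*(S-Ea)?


Elo update: delta = K * (S - Ea), where S = 0.5 (draws)
S - Ea = 0.5 - 0.6401 = -0.1401
Rating change = 16 * -0.1401
= -2.24

-2.24 rating points


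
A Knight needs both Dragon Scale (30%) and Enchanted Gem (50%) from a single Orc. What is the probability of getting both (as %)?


For independent events, P(both) = P(A) * P(B)
= 30% * 50%
= 1500 / 100 %
= 15.0%

15.0%


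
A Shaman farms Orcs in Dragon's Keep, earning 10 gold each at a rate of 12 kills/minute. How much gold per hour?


Gold per minute = 10 * 12 = 120
Gold per hour = 120 * 60 = 7200

7200 gold/hour


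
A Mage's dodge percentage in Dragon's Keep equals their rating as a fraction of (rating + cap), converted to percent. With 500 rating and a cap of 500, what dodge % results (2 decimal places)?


dodge% = 500 / (500 + 500) * 100
= 500 / 1000 * 100
= 0.5 * 100
= 50.00%

50.00%


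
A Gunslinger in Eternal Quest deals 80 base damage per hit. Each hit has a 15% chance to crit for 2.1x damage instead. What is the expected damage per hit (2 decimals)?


E[dmg] = base * (1 + crit_chance * (crit_mult - 1))
cc as decimal = 15/100 = 0.15
cm - 1 = 2.1 - 1 = 1.1
Bonus factor = 0.15 * 1.1 = 0.165
Total multiplier = 1 + 0.165 = 1.165
Expected damage = 80 * 1.165 = 93.20

93.20 damage


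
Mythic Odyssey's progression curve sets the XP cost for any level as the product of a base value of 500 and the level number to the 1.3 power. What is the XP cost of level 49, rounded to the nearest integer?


XP = 500 * level^1.3
Substitute level = 49:
XP = 500 * 49^1.3
= 500 * 157.4907
= 78745

78745 XP


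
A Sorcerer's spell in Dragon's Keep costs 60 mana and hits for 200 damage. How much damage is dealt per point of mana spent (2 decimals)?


Efficiency = damage / mana
= 200 / 60
= 3.33

3.33 dmg/mana


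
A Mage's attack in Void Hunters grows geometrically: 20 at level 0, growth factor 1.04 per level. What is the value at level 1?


value = base * growth^level
= 20 * 1.04^1
= 20 * 1.04
= 20.80

20.80 attack


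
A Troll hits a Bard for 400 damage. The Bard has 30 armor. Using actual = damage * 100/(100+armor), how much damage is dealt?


actual = 400 * 100 / (100 + 30)
= 400 * 100 / 130
= 40000 / 130
= 307.69

307.69 damage
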